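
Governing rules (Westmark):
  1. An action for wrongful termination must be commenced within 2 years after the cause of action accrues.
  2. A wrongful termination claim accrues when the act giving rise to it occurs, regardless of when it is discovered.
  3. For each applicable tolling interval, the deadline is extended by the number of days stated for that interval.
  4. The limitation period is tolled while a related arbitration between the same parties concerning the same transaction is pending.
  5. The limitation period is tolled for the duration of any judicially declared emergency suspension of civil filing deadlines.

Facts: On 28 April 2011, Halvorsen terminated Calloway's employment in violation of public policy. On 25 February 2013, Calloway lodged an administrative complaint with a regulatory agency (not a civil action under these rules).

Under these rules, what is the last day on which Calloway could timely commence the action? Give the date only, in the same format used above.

28 April 2013

The limitation period began to run on 28 April 2011.
2 years from 28 April 2011 is 28 April 2013.
Nothing else in the chronology tolls or restarts the period.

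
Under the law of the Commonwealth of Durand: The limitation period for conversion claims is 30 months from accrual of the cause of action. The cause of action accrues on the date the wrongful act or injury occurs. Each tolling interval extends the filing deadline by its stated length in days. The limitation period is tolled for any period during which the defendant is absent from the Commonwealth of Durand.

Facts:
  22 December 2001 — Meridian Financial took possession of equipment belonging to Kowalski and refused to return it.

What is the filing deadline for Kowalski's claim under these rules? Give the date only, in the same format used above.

22 June 2004

The claim accrued on 22 December 2001, when the wrongful act occurred.
Adding the 30 months base period to 22 December 2001 gives a deadline of 22 June 2004, before any tolling.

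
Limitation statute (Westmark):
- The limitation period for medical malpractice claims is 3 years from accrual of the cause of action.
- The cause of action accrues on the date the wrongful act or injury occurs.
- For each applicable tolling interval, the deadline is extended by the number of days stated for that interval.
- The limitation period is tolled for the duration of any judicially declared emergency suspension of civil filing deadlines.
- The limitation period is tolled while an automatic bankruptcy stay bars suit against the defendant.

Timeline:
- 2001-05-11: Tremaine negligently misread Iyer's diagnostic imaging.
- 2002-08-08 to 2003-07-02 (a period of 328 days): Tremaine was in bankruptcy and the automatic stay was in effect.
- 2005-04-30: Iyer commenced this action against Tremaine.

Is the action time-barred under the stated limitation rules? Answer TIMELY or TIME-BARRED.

TIME-BARRED

The claim accrued on 2001-05-11, when the wrongful act occurred.
Adding the 3 years base period to 2001-05-11 gives a deadline of 2004-05-11, before any tolling.
The automatic bankruptcy stay from 2002-08-08 to 2003-07-02 tolled the period for 328 days, extending the deadline to 2005-04-04.
Iyer filed on 2005-04-30, after the 2005-04-04 deadline, so the action is time-barred.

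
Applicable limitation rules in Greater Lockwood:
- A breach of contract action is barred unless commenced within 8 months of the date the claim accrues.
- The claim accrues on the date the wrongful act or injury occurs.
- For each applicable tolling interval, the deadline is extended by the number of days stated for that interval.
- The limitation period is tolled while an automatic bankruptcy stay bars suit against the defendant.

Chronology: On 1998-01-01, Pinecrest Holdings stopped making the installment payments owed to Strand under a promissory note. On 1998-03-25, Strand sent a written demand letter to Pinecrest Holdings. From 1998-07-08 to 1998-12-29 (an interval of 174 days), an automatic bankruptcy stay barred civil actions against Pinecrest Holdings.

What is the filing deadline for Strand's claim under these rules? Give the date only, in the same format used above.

1999-02-22

The claim accrued on 1998-01-01, the date of the act.
Adding the 8 months base period to 1998-01-01 gives a deadline of 1998-09-01, before any tolling.
The automatic bankruptcy stay from 1998-07-08 to 1998-12-29 tolled the period for 174 days, extending the deadline to 1999-02-22.
None of the other events listed affects the running of the period under the stated rules.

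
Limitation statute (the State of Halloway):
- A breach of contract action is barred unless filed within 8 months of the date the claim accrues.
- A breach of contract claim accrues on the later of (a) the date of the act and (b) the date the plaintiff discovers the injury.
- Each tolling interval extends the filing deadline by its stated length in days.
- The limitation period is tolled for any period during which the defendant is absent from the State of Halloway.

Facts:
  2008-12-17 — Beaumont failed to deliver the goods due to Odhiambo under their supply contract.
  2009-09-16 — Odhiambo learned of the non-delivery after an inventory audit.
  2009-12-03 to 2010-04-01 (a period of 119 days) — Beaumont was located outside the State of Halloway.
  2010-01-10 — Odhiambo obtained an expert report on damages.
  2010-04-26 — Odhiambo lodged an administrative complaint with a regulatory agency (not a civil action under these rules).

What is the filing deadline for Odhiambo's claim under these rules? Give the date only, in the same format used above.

The claim accrued on 2009-09-16 — the later of the 2008-12-17 act and the 2009-09-16 discovery.
8 months from 2009-09-16 is 2010-05-16.
Because the defendant's absence from the jurisdiction ran from 2009-12-03 to 2010-04-01, the deadline is extended by 119 days to 2010-09-12.
The other events in the timeline have no effect on the limitation period under the stated rules.

2010-09-12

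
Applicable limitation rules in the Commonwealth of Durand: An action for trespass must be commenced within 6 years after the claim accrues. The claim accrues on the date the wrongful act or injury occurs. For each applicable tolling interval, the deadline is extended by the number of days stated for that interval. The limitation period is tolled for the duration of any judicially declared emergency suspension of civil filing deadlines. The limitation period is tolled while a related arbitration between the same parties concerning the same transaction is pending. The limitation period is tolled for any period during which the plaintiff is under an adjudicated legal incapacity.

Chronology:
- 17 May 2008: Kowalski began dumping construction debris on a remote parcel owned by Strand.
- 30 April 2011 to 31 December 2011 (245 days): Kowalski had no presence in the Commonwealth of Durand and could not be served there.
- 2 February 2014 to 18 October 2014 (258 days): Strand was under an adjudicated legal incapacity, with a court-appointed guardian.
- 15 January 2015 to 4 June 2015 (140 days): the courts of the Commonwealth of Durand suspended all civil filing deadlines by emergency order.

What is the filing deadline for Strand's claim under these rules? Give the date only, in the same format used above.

The limitation period began to run on 17 May 2008.
The untolled deadline — 6 years after 17 May 2008 — is 17 May 2014.
The period was tolled for 258 days by the plaintiff's legal incapacity (2 February 2014 to 18 October 2014), pushing the deadline to 30 January 2015.
The emergency suspension of filing deadlines from 15 January 2015 to 4 June 2015 tolled the period for 140 days, extending the deadline to 19 June 2015.
The defendant's absence from the jurisdiction from 30 April 2011 to 31 December 2011 does not toll the period, because no stated rule makes the defendant's absence a tolling event.

19 June 2015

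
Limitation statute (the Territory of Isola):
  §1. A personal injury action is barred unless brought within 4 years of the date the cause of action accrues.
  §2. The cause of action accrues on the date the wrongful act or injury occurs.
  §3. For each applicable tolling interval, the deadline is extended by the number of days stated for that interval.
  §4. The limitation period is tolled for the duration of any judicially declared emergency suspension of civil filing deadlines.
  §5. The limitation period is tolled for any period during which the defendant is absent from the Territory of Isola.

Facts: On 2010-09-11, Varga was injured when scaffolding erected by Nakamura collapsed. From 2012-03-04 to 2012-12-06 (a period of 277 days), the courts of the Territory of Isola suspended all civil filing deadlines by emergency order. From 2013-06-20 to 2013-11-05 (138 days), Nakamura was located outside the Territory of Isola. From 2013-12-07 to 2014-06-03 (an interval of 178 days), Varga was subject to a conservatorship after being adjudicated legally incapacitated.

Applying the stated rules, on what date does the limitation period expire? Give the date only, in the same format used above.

The limitation period began to run on 2010-09-11.
4 years from 2010-09-11 is 2014-09-11.
The emergency suspension of filing deadlines from 2012-03-04 to 2012-12-06 tolled the period for 277 days, extending the deadline to 2015-06-15.
The period was tolled for 138 days by the defendant's absence from the jurisdiction (2013-06-20 to 2013-11-05), pushing the deadline to 2015-10-31.
No stated provision tolls the period for the plaintiff's incapacity, so the interval from 2013-12-07 to 2014-06-03 has no effect on the deadline.

2015-10-31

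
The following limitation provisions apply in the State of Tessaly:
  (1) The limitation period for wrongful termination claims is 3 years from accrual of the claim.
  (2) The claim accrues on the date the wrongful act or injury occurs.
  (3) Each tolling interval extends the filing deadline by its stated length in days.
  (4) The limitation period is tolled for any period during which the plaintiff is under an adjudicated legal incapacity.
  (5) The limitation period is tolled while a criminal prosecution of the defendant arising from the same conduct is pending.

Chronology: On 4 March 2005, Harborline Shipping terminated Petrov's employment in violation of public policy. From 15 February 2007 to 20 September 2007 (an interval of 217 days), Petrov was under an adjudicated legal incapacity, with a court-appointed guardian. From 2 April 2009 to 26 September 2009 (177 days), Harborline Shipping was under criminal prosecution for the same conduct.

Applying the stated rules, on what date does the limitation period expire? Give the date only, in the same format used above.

The claim accrued on 4 March 2005, when the wrongful act occurred.
Adding the 3 years base period to 4 March 2005 gives a deadline of 4 March 2008, before any tolling.
The plaintiff's legal incapacity from 15 February 2007 to 20 September 2007 tolled the period for 217 days, extending the deadline to 7 October 2008.
The pending criminal prosecution starting 2 April 2009 came too late — the period had run on 7 October 2008 — and so does not extend the deadline.

7 October 2008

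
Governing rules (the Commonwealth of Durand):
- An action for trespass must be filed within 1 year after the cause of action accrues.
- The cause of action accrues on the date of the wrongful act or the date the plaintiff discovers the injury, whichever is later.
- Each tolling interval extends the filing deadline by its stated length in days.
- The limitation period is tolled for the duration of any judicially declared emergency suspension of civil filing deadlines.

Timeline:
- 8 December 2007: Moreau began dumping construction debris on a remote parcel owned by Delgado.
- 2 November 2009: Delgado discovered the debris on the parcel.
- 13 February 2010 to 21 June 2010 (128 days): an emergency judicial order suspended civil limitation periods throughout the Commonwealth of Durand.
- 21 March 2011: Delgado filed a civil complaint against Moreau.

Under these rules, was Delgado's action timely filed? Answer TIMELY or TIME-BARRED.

TIME-BARRED

Taking the later of the act (8 December 2007) and discovery (2 November 2009), the claim accrued on 2 November 2009.
The untolled deadline — 1 year after 2 November 2009 — is 2 November 2010.
Because the emergency suspension of filing deadlines ran from 13 February 2010 to 21 June 2010, the deadline is extended by 128 days to 10 March 2011.
The 21 March 2011 filing falls after the 10 March 2011 deadline; the claim is time-barred.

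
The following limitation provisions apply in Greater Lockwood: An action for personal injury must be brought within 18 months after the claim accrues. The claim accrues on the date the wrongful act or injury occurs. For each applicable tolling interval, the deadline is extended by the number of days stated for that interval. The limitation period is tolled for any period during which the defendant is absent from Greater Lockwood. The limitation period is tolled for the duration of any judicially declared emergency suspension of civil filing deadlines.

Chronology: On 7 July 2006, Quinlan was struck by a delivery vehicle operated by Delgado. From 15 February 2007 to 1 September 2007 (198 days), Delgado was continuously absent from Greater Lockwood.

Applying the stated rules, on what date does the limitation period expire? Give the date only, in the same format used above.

23 July 2008

The limitation period began to run on 7 July 2006.
The untolled deadline — 18 months after 7 July 2006 — is 7 January 2008.
The period was tolled for 198 days by the defendant's absence from the jurisdiction (15 February 2007 to 1 September 2007), pushing the deadline to 23 July 2008.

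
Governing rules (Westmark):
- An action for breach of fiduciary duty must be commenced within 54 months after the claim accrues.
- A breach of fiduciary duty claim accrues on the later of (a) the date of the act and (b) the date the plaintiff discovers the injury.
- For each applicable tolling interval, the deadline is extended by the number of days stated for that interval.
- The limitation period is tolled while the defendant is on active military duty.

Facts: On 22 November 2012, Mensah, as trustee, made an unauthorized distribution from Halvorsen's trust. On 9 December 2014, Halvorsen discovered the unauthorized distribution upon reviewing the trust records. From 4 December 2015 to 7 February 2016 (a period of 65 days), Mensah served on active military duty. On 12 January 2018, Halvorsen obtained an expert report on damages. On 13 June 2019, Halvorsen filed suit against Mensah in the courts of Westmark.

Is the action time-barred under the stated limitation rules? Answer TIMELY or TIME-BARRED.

Because discovery on 9 December 2014 post-dates the 22 November 2012 act, accrual under the later-of rule falls on 9 December 2014.
The untolled deadline — 54 months after 9 December 2014 — is 9 June 2019.
The period was tolled for 65 days by the defendant's active military service (4 December 2015 to 7 February 2016), pushing the deadline to 13 August 2019.
The other events in the timeline have no effect on the limitation period under the stated rules.
The 13 June 2019 filing precedes the 13 August 2019 deadline; the claim is timely.

TIMELY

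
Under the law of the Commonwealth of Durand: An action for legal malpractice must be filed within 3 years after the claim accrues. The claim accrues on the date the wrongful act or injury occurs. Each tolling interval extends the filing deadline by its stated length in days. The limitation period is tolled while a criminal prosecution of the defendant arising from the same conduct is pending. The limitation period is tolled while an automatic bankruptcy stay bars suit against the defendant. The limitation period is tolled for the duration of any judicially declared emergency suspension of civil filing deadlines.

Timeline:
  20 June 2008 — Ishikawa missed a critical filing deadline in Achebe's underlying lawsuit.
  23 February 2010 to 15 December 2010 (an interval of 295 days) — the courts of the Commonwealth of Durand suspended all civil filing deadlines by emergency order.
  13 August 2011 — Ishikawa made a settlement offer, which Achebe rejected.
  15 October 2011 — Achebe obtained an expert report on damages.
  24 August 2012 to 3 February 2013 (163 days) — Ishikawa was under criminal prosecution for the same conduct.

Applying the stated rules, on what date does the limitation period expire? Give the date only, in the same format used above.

10 April 2012

The claim accrued on 20 June 2008, the date of the act.
The untolled deadline — 3 years after 20 June 2008 — is 20 June 2011.
Because the emergency suspension of filing deadlines ran from 23 February 2010 to 15 December 2010, the deadline is extended by 295 days to 10 April 2012.
The pending criminal prosecution from 24 August 2012 to 3 February 2013 began after the period had already run on 10 April 2012, so it has no tolling effect.
The other events in the timeline have no effect on the limitation period under the stated rules.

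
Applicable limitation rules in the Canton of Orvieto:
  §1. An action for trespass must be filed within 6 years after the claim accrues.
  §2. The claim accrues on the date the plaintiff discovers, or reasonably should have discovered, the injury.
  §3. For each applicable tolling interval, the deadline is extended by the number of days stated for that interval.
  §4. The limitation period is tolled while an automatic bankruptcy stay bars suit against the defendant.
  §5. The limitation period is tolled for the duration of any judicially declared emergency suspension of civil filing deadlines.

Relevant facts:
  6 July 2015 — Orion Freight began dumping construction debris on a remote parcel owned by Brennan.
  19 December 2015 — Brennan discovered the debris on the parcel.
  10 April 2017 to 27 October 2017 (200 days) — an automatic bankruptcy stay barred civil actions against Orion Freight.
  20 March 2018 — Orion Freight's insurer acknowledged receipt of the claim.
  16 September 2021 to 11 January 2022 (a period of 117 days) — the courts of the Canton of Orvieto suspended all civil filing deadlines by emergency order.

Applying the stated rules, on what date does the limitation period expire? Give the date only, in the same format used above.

The claim did not accrue until Brennan discovered the injury on 19 December 2015; the 6 July 2015 act date does not start the clock under the stated rule.
The untolled deadline — 6 years after 19 December 2015 — is 19 December 2021.
The automatic bankruptcy stay from 10 April 2017 to 27 October 2017 tolled the period for 200 days, extending the deadline to 7 July 2022.
The emergency suspension of filing deadlines from 16 September 2021 to 11 January 2022 tolled the period for 117 days, extending the deadline to 1 November 2022.
None of the other events listed affects the running of the period under the stated rules.

1 November 2022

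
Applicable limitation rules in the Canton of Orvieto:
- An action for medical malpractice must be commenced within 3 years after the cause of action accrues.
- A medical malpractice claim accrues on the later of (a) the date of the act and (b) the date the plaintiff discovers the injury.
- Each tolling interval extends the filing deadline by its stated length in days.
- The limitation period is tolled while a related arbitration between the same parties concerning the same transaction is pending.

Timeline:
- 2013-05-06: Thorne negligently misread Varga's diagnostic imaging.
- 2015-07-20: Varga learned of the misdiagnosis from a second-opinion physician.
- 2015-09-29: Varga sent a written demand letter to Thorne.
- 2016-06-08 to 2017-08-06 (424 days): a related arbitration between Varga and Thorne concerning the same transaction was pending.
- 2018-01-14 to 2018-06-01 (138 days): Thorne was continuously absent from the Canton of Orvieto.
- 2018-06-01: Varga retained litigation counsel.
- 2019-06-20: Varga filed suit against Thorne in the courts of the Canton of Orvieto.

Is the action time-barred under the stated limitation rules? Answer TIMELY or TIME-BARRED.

Because discovery on 2015-07-20 post-dates the 2013-05-06 act, accrual under the later-of rule falls on 2015-07-20.
3 years from 2015-07-20 is 2018-07-20.
The pending related arbitration from 2016-06-08 to 2017-08-06 tolled the period for 424 days, extending the deadline to 2019-09-17.
Although the defendant's absence ran from 2018-01-14 to 2018-06-01, the stated rules do not make that a tolling event, so it is disregarded.
None of the other events listed affects the running of the period under the stated rules.
Filing on 2019-06-20 beat the 2019-09-17 deadline — the action is timely.

TIMELY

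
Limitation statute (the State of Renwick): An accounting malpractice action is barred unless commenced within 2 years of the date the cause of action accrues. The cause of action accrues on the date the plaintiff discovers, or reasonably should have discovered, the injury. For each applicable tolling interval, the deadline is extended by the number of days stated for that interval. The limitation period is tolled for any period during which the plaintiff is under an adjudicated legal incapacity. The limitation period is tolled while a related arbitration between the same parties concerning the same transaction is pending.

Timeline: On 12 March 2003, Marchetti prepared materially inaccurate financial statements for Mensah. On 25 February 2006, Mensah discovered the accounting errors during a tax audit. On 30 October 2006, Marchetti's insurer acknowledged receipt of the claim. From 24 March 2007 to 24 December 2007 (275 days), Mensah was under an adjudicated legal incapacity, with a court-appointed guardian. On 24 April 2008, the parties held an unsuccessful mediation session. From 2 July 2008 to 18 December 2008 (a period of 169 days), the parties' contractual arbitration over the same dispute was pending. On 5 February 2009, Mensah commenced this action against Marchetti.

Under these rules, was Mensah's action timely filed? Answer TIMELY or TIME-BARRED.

TIMELY

The claim did not accrue until Mensah discovered the injury on 25 February 2006; the 12 March 2003 act date does not start the clock under the stated rule.
The untolled deadline — 2 years after 25 February 2006 — is 25 February 2008.
The plaintiff's legal incapacity from 24 March 2007 to 24 December 2007 tolled the period for 275 days, extending the deadline to 26 November 2008.
The period was tolled for 169 days by the pending related arbitration (2 July 2008 to 18 December 2008), pushing the deadline to 14 May 2009.
The other events in the timeline have no effect on the limitation period under the stated rules.
The 5 February 2009 filing precedes the 14 May 2009 deadline; the claim is timely.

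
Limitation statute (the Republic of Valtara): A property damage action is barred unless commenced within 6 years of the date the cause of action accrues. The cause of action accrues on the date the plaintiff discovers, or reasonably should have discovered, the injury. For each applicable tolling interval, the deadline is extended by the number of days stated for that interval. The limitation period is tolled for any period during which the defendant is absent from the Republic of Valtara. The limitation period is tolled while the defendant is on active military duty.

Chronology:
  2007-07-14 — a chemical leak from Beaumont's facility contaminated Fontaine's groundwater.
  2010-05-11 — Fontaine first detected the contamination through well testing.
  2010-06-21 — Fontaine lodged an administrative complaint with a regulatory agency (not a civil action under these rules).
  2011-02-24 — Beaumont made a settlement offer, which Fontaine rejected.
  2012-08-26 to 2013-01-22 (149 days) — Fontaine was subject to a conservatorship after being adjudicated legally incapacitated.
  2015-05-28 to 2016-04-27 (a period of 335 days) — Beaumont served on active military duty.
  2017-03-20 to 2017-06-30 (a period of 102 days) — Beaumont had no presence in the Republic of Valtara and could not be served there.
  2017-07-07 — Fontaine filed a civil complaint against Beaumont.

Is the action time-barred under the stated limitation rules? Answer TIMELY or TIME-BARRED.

TIMELY

Under the discovery rule, the claim accrued on 2010-05-11, when Fontaine discovered the injury — not on the 2007-07-14 date of the underlying act.
6 years from 2010-05-11 is 2016-05-11.
The defendant's active military service from 2015-05-28 to 2016-04-27 tolled the period for 335 days, extending the deadline to 2017-04-11.
Because the defendant's absence from the jurisdiction ran from 2017-03-20 to 2017-06-30, the deadline is extended by 102 days to 2017-07-22.
No stated provision tolls the period for the plaintiff's incapacity, so the interval from 2012-08-26 to 2013-01-22 has no effect on the deadline.
None of the other events listed affects the running of the period under the stated rules.
The 2017-07-07 filing precedes the 2017-07-22 deadline; the claim is timely.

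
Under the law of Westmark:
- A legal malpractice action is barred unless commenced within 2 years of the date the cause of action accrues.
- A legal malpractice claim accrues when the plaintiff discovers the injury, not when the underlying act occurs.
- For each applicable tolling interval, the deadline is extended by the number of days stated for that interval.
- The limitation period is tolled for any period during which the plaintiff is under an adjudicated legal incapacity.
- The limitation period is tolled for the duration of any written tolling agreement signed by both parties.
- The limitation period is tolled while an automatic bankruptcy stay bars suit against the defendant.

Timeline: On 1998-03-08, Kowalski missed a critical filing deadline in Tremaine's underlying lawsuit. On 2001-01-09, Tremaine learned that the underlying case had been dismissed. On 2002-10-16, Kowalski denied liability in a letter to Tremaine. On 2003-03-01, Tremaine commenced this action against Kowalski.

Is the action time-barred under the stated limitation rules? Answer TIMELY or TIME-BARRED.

Accrual is tied to discovery, so the period began on 2001-01-09 rather than on 1998-03-08 when the act occurred.
2 years from 2001-01-09 is 2003-01-09.
Nothing else in the chronology tolls or restarts the period.
The 2003-03-01 filing falls after the 2003-01-09 deadline; the claim is time-barred.

TIME-BARRED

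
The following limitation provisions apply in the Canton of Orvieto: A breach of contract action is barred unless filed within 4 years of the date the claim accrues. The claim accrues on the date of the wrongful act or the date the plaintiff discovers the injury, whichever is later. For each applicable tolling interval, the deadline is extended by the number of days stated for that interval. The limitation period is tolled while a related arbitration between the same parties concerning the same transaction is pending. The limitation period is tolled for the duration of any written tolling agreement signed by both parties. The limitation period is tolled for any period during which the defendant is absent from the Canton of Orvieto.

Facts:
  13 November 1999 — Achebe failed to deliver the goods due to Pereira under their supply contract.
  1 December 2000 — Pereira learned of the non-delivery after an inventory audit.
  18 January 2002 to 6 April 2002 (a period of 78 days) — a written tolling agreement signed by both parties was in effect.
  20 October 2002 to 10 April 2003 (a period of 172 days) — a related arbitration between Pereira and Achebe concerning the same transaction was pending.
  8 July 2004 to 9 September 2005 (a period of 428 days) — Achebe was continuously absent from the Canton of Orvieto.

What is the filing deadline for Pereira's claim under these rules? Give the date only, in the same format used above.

Because discovery on 1 December 2000 post-dates the 13 November 1999 act, accrual under the later-of rule falls on 1 December 2000.
4 years from 1 December 2000 is 1 December 2004.
The period was tolled for 78 days by the written tolling agreement (18 January 2002 to 6 April 2002), pushing the deadline to 17 February 2005.
The period was tolled for 172 days by the pending related arbitration (20 October 2002 to 10 April 2003), pushing the deadline to 8 August 2005.
The period was tolled for 428 days by the defendant's absence from the jurisdiction (8 July 2004 to 9 September 2005), pushing the deadline to 10 October 2006.

10 October 2006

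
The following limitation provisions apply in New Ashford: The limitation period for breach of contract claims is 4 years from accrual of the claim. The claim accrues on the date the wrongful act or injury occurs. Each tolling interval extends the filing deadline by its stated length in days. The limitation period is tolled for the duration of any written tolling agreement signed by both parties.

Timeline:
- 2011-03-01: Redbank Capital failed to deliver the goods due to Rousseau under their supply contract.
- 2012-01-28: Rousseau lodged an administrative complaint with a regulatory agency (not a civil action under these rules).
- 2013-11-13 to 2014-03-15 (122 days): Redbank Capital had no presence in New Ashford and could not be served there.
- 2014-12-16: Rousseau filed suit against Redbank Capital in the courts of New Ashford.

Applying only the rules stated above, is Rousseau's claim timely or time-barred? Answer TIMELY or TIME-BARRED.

The claim accrued on 2011-03-01, the date of the act.
Adding the 4 years base period to 2011-03-01 gives a deadline of 2015-03-01, before any tolling.
No stated provision tolls the period for the defendant's absence, so the interval from 2013-11-13 to 2014-03-15 has no effect on the deadline.
Nothing else in the chronology tolls or restarts the period.
Filing on 2014-12-16 beat the 2015-03-01 deadline — the action is timely.

TIMELY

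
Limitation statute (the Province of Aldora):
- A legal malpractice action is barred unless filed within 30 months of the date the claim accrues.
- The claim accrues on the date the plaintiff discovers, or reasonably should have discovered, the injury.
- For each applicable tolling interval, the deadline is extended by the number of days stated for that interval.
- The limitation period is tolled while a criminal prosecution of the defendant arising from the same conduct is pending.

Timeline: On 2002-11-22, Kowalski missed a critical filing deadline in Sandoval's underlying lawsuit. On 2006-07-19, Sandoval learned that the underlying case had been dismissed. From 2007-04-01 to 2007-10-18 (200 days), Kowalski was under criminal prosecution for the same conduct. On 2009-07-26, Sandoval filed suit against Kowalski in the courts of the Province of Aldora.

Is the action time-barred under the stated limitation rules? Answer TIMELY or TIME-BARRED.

Under the discovery rule, the claim accrued on 2006-07-19, when Sandoval discovered the injury — not on the 2002-11-22 date of the underlying act.
The untolled deadline — 30 months after 2006-07-19 — is 2009-01-19.
The period was tolled for 200 days by the pending criminal prosecution (2007-04-01 to 2007-10-18), pushing the deadline to 2009-08-07.
Sandoval filed on 2009-07-26, before the 2009-08-07 deadline, so the action is timely.

TIMELY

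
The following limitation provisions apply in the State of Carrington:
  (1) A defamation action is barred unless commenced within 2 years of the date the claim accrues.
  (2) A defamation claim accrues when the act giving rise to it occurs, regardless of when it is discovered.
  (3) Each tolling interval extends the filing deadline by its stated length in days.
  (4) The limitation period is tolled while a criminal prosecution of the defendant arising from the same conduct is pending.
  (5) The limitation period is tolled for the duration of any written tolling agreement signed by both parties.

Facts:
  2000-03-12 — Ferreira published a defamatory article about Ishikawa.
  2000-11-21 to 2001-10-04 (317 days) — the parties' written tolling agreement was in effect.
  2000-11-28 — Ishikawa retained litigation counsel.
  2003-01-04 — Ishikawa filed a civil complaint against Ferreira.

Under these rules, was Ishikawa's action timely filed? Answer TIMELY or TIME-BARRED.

The limitation period began to run on 2000-03-12.
Adding the 2 years base period to 2000-03-12 gives a deadline of 2002-03-12, before any tolling.
The period was tolled for 317 days by the written tolling agreement (2000-11-21 to 2001-10-04), pushing the deadline to 2003-01-23.
None of the other events listed affects the running of the period under the stated rules.
The 2003-01-04 filing precedes the 2003-01-23 deadline; the claim is timely.

TIMELY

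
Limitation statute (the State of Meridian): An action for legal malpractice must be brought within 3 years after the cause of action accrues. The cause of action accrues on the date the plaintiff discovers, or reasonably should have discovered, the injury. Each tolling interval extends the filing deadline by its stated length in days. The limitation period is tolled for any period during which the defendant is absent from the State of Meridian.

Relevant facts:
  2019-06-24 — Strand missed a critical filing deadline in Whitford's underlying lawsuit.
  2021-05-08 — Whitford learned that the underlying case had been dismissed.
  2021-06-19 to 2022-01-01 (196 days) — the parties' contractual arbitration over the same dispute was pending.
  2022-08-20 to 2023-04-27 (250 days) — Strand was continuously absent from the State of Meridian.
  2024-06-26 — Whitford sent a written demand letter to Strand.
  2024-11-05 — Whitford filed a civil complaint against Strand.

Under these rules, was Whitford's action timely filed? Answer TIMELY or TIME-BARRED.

TIMELY

The claim did not accrue until Whitford discovered the injury on 2021-05-08; the 2019-06-24 act date does not start the clock under the stated rule.
3 years from 2021-05-08 is 2024-05-08.
Because the defendant's absence from the jurisdiction ran from 2022-08-20 to 2023-04-27, the deadline is extended by 250 days to 2025-01-13.
No stated provision tolls the period for a pending arbitration, so the interval from 2021-06-19 to 2022-01-01 has no effect on the deadline.
The other events in the timeline have no effect on the limitation period under the stated rules.
The 2024-11-05 filing precedes the 2025-01-13 deadline; the claim is timely.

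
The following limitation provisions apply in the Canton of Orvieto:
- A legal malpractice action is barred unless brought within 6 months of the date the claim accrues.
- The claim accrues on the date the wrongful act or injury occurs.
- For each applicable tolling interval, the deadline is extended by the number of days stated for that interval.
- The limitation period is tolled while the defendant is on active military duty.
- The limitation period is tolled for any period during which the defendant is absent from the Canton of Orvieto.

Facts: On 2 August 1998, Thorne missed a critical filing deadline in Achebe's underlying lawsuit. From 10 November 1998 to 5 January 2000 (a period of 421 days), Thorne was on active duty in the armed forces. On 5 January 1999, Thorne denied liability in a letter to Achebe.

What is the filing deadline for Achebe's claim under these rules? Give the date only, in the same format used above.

The claim accrued on 2 August 1998, when the wrongful act occurred.
6 months from 2 August 1998 is 2 February 1999.
The period was tolled for 421 days by the defendant's active military service (10 November 1998 to 5 January 2000), pushing the deadline to 29 March 2000.
None of the other events listed affects the running of the period under the stated rules.

29 March 2000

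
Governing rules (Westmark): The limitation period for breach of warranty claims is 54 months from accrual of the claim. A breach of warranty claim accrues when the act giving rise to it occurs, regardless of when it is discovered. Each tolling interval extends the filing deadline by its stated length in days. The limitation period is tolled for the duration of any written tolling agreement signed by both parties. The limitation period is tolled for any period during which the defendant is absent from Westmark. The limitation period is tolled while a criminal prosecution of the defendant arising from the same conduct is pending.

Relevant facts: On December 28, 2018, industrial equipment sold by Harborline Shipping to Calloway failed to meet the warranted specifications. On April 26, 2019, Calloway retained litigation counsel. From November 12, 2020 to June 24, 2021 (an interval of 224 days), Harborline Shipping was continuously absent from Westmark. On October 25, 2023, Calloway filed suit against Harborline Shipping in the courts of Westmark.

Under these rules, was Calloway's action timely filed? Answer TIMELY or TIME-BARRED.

TIMELY

The claim accrued on December 28, 2018, when the wrongful act occurred.
Adding the 54 months base period to December 28, 2018 gives a deadline of June 28, 2023, before any tolling.
The period was tolled for 224 days by the defendant's absence from the jurisdiction (November 12, 2020 to June 24, 2021), pushing the deadline to February 7, 2024.
The other events in the timeline have no effect on the limitation period under the stated rules.
Calloway filed on October 25, 2023, before the February 7, 2024 deadline, so the action is timely.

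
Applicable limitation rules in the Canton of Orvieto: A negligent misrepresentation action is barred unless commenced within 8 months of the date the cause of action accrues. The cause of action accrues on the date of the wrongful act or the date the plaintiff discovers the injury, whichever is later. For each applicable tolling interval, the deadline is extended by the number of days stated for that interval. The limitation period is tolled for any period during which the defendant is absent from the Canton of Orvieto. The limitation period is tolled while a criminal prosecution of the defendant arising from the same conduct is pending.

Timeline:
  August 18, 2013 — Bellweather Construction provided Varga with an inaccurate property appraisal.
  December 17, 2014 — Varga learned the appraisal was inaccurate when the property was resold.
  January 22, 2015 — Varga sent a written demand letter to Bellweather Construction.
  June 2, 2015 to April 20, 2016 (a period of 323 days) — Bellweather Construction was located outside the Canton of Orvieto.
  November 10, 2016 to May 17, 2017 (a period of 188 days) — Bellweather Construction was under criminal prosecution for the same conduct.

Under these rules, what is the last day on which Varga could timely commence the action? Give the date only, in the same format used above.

Because discovery on December 17, 2014 post-dates the August 18, 2013 act, accrual under the later-of rule falls on December 17, 2014.
8 months from December 17, 2014 is August 17, 2015.
Because the defendant's absence from the jurisdiction ran from June 2, 2015 to April 20, 2016, the deadline is extended by 323 days to July 5, 2016.
The pending criminal prosecution starting November 10, 2016 came too late — the period had run on July 5, 2016 — and so does not extend the deadline.
None of the other events listed affects the running of the period under the stated rules.

July 5, 2016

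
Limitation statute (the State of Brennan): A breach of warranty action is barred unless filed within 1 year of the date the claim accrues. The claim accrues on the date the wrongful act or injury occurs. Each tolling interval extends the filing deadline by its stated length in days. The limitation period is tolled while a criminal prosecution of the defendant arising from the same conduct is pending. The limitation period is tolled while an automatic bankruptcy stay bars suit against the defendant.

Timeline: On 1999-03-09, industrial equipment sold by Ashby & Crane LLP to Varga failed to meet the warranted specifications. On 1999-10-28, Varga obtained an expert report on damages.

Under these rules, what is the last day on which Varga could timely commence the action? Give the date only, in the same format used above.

2000-03-09

The claim accrued on 1999-03-09, the date of the act.
Adding the 1 year base period to 1999-03-09 gives a deadline of 2000-03-09, before any tolling.
The other events in the timeline have no effect on the limitation period under the stated rules.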